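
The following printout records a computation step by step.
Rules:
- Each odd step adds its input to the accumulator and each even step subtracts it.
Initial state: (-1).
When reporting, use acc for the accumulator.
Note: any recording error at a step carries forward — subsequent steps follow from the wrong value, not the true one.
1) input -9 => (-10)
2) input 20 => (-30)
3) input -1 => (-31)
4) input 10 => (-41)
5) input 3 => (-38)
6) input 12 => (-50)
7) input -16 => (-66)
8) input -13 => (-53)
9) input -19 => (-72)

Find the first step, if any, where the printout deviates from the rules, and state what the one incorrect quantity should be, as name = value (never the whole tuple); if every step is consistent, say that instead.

Recomputing the run from the initial state:
step 1: acc = -10
step 2: acc = -30
step 3: acc = -31
step 4: acc = -41
step 5: acc = -38
step 6: acc = -50
step 7: acc = -66
step 8: acc = -53
step 9: acc = -72
This matches the printout at every step.

no error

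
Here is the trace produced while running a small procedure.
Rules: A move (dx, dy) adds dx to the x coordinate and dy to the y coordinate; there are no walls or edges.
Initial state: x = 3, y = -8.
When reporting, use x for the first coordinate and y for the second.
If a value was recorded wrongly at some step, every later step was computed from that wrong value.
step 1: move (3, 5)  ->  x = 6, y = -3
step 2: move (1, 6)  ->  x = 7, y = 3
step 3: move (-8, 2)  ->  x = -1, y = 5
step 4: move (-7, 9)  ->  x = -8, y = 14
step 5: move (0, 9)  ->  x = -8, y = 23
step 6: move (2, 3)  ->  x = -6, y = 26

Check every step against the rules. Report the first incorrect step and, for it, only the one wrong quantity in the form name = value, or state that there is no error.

no error

1. x = 3 + (3) = 6, y = -8 + (5) = -3 (matches)
2. x = 6 + (1) = 7, y = -3 + (6) = 3 (agrees with the trace)
3. x = 7 + (-8) = -1, y = 3 + (2) = 5 (matches)
4. x = -1 + (-7) = -8, y = 5 + (9) = 14 (verified)
5. x = -8 + (0) = -8, y = 14 + (9) = 23 (exactly as logged)
6. x = -8 + (2) = -6, y = 23 + (3) = 26 (confirmed correct)
Each recorded entry agrees with the recomputation.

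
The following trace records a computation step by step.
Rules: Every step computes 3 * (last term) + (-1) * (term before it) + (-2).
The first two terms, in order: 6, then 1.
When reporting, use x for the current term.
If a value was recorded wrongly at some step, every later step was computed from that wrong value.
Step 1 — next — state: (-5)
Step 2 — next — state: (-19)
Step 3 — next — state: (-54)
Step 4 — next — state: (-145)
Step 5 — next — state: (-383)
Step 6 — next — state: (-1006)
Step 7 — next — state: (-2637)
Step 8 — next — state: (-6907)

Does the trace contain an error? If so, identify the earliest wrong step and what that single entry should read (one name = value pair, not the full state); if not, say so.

Step 1: x = 3*(1) + (-1)*(6) + (-2) = -5 — agrees with the trace.
Step 2: x = 3*(-5) + (-1)*(1) + (-2) = -18 — the trace has a different value.
That makes step 2 the first incorrect line — x = -18 is what it should show.

step 2, x = -18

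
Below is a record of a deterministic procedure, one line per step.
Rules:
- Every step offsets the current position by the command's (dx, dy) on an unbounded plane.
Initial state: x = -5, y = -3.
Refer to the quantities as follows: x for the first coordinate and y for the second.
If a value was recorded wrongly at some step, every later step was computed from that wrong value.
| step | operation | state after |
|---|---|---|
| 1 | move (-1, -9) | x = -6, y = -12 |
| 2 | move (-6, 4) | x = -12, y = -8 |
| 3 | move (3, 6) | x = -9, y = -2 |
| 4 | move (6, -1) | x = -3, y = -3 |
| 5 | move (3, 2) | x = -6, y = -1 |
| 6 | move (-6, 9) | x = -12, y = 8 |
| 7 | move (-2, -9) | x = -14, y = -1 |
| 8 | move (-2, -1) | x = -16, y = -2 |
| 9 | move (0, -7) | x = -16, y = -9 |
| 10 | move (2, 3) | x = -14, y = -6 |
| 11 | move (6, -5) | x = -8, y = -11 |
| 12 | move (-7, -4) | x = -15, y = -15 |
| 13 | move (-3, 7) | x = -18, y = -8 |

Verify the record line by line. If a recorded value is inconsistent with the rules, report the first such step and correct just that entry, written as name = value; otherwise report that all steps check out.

step 1: x = -5 + (-1) = -6, y = -3 + (-9) = -12 -> no discrepancy
step 2: x = -6 + (-6) = -12, y = -12 + (4) = -8 -> confirmed correct
step 3: x = -12 + (3) = -9, y = -8 + (6) = -2 -> agrees with the record
step 4: x = -9 + (6) = -3, y = -2 + (-1) = -3 -> in agreement
step 5: x = -3 + (3) = 0, y = -3 + (2) = -1 -> first mismatch against the record
Step 5 is the first one off; corrected, x = 0.

step 5, x = 0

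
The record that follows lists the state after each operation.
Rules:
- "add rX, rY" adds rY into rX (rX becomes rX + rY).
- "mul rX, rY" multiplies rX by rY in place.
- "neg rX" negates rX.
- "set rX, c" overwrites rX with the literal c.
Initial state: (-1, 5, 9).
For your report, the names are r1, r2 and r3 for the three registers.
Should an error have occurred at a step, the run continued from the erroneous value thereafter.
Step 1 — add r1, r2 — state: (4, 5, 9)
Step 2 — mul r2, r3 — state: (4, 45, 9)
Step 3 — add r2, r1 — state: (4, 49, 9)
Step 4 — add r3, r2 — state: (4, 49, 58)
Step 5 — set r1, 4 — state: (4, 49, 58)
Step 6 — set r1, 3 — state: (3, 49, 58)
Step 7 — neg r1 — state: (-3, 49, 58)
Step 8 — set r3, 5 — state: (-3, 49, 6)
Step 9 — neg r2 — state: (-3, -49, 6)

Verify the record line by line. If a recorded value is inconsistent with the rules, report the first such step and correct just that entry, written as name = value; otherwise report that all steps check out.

1. r1 = -1 + 5 = 4 (verified)
2. r2 = 5 * 9 = 45 (same as recorded)
3. r2 = 45 + 4 = 49 (exactly as logged)
4. r3 = 9 + 49 = 58 (confirmed correct)
5. r1 = 4 (consistent with the record)
6. r1 = 3 (checks out)
7. r1 = -(3) = -3 (verified)
8. r3 = 5 (the recorded entry deviates here)
Conclusion: step 8 carries the first error; the entry should be r3 = 5.

step 8, r3 = 5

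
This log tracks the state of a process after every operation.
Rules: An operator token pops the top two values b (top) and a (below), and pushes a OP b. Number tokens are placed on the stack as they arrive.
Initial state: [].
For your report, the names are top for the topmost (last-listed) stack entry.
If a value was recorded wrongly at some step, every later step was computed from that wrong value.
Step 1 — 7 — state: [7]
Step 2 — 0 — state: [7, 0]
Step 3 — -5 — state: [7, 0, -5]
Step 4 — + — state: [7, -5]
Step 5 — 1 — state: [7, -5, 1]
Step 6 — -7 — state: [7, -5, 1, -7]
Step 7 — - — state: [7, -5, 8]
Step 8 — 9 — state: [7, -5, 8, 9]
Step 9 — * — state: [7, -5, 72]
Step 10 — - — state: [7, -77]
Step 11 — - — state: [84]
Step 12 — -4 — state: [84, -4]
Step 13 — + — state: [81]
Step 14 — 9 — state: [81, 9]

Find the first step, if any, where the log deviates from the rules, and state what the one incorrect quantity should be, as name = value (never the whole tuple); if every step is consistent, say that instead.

Recomputing the run from the initial state:
step 1: [7]
step 2: [7, 0]
step 3: [7, 0, -5]
step 4: [7, -5]
step 5: [7, -5, 1]
step 6: [7, -5, 1, -7]
step 7: [7, -5, 8]
step 8: [7, -5, 8, 9]
step 9: [7, -5, 72]
step 10: [7, -77]
step 11: [84]
step 12: [84, -4]
step 13: [80]
step 14: [80, 9]
The first disagreement with the log is at step 13, where the value should be top = 80.

step 13, top = 80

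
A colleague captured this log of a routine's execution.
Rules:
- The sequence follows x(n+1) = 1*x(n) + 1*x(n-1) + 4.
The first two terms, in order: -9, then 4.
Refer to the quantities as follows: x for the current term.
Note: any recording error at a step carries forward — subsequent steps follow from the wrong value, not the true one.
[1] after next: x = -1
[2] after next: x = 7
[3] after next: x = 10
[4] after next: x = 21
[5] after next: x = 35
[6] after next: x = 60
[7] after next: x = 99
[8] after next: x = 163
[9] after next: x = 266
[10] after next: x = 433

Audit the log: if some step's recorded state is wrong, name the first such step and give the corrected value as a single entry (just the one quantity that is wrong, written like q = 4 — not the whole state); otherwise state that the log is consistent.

Step 1: x = 1*(4) + (1)*(-9) + (4) = -1 — no discrepancy.
Step 2: x = 1*(-1) + (1)*(4) + (4) = 7 — same as recorded.
Step 3: x = 1*(7) + (1)*(-1) + (4) = 10 — checks out.
Step 4: x = 1*(10) + (1)*(7) + (4) = 21 — agrees with the log.
Step 5: x = 1*(21) + (1)*(10) + (4) = 35 — same as recorded.
Step 6: x = 1*(35) + (1)*(21) + (4) = 60 — verified.
Step 7: x = 1*(60) + (1)*(35) + (4) = 99 — checks out.
Step 8: x = 1*(99) + (1)*(60) + (4) = 163 — verified.
Step 9: x = 1*(163) + (1)*(99) + (4) = 266 — confirmed correct.
Step 10: x = 1*(266) + (1)*(163) + (4) = 433 — in agreement.
All steps check out; nothing to correct.

no error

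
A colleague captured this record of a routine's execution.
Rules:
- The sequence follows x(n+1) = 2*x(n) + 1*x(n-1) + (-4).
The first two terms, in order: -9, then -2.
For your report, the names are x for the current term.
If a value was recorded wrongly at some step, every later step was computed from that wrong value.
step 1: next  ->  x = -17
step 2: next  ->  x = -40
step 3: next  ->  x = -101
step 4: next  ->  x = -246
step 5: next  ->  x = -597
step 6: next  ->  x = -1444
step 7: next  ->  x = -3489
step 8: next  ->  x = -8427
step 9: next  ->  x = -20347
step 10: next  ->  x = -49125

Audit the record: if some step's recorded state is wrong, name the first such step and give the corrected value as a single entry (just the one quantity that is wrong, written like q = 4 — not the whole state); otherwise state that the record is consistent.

step 8, x = -8426

step 1: x = 2*(-2) + (1)*(-9) + (-4) = -17 -> verified
step 2: x = 2*(-17) + (1)*(-2) + (-4) = -40 -> in agreement
step 3: x = 2*(-40) + (1)*(-17) + (-4) = -101 -> same as recorded
step 4: x = 2*(-101) + (1)*(-40) + (-4) = -246 -> in agreement
step 5: x = 2*(-246) + (1)*(-101) + (-4) = -597 -> same as recorded
step 6: x = 2*(-597) + (1)*(-246) + (-4) = -1444 -> checks out
step 7: x = 2*(-1444) + (1)*(-597) + (-4) = -3489 -> in agreement
step 8: x = 2*(-3489) + (1)*(-1444) + (-4) = -8426 -> this is not what the record shows
Step 8 is the first one off; corrected, x = -8426.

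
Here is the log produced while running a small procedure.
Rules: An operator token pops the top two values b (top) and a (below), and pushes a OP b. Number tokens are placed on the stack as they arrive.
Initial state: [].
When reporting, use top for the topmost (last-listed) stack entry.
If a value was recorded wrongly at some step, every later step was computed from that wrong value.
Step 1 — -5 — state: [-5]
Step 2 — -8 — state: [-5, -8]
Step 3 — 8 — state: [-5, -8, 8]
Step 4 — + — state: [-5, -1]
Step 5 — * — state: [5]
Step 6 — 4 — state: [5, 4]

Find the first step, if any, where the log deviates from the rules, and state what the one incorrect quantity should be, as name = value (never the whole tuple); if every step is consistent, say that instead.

step 4, top = 0

step 1: push -5: top = -5 -> same as recorded
step 2: push -8: top = -8 -> agrees with the log
step 3: push 8: top = 8 -> confirmed correct
step 4: -8 + 8 = 0 -> the recorded entry deviates here
That makes step 4 the first incorrect line — top = 0 is what it should show.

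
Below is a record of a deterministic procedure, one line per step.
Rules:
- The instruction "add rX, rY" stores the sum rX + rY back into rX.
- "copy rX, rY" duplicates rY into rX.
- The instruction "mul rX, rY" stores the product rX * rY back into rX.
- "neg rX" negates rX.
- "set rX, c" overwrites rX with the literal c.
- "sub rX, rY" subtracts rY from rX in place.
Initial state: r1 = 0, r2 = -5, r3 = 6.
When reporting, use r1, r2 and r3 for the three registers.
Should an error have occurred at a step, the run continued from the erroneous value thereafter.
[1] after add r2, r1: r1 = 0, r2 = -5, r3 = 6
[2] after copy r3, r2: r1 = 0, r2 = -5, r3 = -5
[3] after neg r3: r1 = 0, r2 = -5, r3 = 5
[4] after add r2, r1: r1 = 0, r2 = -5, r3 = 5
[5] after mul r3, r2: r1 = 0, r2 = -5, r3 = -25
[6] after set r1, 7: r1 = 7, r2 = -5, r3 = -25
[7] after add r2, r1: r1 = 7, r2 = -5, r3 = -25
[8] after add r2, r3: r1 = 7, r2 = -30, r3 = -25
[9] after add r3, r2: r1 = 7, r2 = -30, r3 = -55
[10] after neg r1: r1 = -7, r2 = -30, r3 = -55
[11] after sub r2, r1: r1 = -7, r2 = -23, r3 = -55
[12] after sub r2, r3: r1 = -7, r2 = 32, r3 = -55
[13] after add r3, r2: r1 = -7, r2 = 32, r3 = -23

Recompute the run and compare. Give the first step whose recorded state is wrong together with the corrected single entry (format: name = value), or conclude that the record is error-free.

1. r2 = -5 + 0 = -5 (matches)
2. r3 = -5 (matches)
3. r3 = -(-5) = 5 (no discrepancy)
4. r2 = -5 + 0 = -5 (in agreement)
5. r3 = 5 * -5 = -25 (verified)
6. r1 = 7 (exactly as logged)
7. r2 = -5 + 7 = 2 (the recorded entry deviates here)
The audit stops at step 7: the recorded entry is wrong and should be r2 = 2.

step 7, r2 = 2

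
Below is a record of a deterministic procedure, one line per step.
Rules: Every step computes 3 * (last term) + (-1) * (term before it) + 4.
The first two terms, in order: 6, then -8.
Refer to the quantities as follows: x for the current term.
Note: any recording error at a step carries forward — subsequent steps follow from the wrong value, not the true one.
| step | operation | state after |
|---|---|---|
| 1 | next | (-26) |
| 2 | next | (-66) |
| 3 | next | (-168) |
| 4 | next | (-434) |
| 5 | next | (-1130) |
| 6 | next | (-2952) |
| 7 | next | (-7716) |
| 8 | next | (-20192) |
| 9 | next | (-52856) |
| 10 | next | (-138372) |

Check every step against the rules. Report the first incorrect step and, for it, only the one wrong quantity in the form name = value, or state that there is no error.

1. x = 3*(-8) + (-1)*(6) + (4) = -26 (no discrepancy)
2. x = 3*(-26) + (-1)*(-8) + (4) = -66 (verified)
3. x = 3*(-66) + (-1)*(-26) + (4) = -168 (exactly as logged)
4. x = 3*(-168) + (-1)*(-66) + (4) = -434 (consistent with the record)
5. x = 3*(-434) + (-1)*(-168) + (4) = -1130 (consistent with the record)
6. x = 3*(-1130) + (-1)*(-434) + (4) = -2952 (consistent with the record)
7. x = 3*(-2952) + (-1)*(-1130) + (4) = -7722 (not what was recorded)
The audit stops at step 7: the recorded entry is wrong and should be x = -7722.

step 7, x = -7722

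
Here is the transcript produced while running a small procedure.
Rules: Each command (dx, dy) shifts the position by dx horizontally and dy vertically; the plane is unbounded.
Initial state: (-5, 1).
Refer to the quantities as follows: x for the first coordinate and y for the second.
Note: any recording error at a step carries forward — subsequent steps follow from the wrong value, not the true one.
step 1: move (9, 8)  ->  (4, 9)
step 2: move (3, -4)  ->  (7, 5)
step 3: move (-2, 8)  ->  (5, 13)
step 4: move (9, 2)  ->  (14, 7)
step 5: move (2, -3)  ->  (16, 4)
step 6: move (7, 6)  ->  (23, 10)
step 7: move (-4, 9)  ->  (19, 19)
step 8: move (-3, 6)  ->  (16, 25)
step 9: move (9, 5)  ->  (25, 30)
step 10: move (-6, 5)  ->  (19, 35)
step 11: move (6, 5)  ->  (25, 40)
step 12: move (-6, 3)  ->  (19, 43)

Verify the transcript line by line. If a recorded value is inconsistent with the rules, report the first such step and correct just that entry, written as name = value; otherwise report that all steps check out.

step 1: x = -5 + (9) = 4, y = 1 + (8) = 9 -> no discrepancy
step 2: x = 4 + (3) = 7, y = 9 + (-4) = 5 -> verified
step 3: x = 7 + (-2) = 5, y = 5 + (8) = 13 -> exactly as logged
step 4: x = 5 + (9) = 14, y = 13 + (2) = 15 -> this is not what the transcript shows
Conclusion: step 4 carries the first error; the entry should be y = 15.

step 4, y = 15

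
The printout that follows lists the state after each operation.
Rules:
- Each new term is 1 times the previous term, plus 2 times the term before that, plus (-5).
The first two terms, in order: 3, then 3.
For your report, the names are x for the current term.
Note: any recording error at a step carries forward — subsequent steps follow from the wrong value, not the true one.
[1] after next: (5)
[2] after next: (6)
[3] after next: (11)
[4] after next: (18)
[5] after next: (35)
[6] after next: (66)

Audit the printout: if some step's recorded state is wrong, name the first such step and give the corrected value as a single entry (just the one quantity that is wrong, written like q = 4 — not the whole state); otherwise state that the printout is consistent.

Recomputing the run from the initial state:
step 1: x = 4
step 2: x = 5
step 3: x = 8
step 4: x = 13
step 5: x = 24
step 6: x = 45
The first disagreement with the printout is at step 1, where the value should be x = 4.

step 1, x = 4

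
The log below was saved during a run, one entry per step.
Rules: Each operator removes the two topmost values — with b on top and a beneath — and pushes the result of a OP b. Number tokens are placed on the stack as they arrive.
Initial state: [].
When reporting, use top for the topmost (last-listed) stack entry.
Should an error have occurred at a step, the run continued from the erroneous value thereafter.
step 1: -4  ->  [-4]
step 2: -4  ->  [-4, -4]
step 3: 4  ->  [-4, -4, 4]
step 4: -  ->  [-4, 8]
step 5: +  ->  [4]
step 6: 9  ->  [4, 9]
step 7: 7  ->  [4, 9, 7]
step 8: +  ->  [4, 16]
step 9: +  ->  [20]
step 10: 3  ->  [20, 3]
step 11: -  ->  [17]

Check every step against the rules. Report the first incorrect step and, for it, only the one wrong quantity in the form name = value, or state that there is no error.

step 1: push -4: top = -4 -> consistent with the log
step 2: push -4: top = -4 -> confirmed correct
step 3: push 4: top = 4 -> consistent with the log
step 4: -4 - 4 = -8 -> a discrepancy with the log
So the first discrepancy is step 4, where the right value is top = -8.

step 4, top = -8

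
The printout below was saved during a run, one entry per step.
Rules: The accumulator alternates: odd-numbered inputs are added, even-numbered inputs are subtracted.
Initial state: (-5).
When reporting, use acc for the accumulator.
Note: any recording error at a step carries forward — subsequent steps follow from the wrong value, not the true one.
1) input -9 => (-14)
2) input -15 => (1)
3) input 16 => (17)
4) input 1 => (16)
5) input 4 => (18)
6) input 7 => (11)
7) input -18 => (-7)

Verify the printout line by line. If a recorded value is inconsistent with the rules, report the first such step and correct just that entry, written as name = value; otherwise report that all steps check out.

step 5, acc = 20

1. acc = -5 + -9 = -14 (checks out)
2. acc = -14 - -15 = 1 (no discrepancy)
3. acc = 1 + 16 = 17 (matches)
4. acc = 17 - 1 = 16 (exactly as logged)
5. acc = 16 + 4 = 20 (the entry is off here)
The earliest wrong entry is at step 5: it should read acc = 20.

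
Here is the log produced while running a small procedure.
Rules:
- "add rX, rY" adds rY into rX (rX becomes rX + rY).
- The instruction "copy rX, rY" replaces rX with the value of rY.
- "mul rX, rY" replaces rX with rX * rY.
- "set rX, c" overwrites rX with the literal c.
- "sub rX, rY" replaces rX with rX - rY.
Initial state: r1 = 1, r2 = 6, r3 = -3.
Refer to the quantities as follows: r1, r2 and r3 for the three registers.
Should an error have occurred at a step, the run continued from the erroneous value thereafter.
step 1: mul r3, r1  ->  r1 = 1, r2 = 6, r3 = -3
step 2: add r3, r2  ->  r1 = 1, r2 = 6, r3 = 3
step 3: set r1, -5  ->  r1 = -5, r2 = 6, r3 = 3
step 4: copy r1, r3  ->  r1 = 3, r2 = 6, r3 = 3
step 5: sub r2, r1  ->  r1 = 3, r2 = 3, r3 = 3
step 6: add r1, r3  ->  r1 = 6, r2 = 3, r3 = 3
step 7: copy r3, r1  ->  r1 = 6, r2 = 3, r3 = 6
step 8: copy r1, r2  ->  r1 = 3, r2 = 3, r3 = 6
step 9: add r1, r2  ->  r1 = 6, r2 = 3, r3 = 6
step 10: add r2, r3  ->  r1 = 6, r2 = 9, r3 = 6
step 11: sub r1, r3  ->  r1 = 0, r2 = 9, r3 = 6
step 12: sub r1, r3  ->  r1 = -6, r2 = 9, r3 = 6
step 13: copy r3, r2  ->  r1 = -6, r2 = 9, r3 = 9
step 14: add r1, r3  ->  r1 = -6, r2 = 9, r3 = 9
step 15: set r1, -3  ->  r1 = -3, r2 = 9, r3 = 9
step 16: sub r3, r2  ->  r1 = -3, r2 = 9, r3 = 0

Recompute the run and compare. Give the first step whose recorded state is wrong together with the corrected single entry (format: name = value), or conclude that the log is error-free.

Recomputing the run from the initial state:
step 1: r1 = 1, r2 = 6, r3 = -3
step 2: r1 = 1, r2 = 6, r3 = 3
step 3: r1 = -5, r2 = 6, r3 = 3
step 4: r1 = 3, r2 = 6, r3 = 3
step 5: r1 = 3, r2 = 3, r3 = 3
step 6: r1 = 6, r2 = 3, r3 = 3
step 7: r1 = 6, r2 = 3, r3 = 6
step 8: r1 = 3, r2 = 3, r3 = 6
step 9: r1 = 6, r2 = 3, r3 = 6
step 10: r1 = 6, r2 = 9, r3 = 6
step 11: r1 = 0, r2 = 9, r3 = 6
step 12: r1 = -6, r2 = 9, r3 = 6
step 13: r1 = -6, r2 = 9, r3 = 9
step 14: r1 = 3, r2 = 9, r3 = 9
step 15: r1 = -3, r2 = 9, r3 = 9
step 16: r1 = -3, r2 = 9, r3 = 0
The first disagreement with the log is at step 14, where the value should be r1 = 3.

step 14, r1 = 3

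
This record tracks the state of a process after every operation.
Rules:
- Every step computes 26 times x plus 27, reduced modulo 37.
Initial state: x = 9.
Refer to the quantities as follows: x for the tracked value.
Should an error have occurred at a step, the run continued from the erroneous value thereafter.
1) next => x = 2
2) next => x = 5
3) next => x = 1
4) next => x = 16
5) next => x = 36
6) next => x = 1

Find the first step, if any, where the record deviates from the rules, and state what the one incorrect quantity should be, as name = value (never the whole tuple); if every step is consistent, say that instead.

step 1: x = (26*9 + 27) mod 37 = 2 -> in agreement
step 2: x = (26*2 + 27) mod 37 = 5 -> matches
step 3: x = (26*5 + 27) mod 37 = 9 -> the record has a different value
The earliest wrong entry is at step 3: it should read x = 9.

step 3, x = 9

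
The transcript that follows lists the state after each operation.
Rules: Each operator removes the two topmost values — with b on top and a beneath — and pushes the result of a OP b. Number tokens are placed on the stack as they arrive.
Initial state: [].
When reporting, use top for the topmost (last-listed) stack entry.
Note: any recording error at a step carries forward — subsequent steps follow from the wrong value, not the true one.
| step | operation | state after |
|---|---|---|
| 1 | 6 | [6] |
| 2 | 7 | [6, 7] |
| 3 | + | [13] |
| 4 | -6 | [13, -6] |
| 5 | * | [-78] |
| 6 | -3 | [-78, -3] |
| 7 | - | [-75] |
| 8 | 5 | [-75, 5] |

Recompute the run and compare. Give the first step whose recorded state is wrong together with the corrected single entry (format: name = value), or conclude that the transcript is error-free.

1. push 6: top = 6 (confirmed correct)
2. push 7: top = 7 (in agreement)
3. 6 + 7 = 13 (same as recorded)
4. push -6: top = -6 (no discrepancy)
5. 13 * -6 = -78 (matches)
6. push -3: top = -3 (agrees with the transcript)
7. -78 - -3 = -75 (no discrepancy)
8. push 5: top = 5 (agrees with the transcript)
All entries verified; no error found.

no error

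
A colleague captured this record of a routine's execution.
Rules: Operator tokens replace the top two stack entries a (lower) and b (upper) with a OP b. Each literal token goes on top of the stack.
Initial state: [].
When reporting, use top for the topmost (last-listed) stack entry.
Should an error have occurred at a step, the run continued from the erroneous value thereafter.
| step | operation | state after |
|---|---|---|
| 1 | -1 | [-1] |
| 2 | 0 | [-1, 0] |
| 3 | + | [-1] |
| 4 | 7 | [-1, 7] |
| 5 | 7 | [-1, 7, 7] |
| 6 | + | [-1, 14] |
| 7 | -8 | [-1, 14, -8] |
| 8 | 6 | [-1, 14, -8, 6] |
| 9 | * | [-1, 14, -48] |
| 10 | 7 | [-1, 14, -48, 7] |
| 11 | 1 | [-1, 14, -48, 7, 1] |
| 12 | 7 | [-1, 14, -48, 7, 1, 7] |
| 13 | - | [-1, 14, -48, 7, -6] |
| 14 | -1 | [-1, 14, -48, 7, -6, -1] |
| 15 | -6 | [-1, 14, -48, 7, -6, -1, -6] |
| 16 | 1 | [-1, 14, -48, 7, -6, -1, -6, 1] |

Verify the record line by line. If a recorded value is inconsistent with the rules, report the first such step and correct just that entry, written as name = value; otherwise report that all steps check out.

no error

step 1: push -1: top = -1 -> agrees with the record
step 2: push 0: top = 0 -> exactly as logged
step 3: -1 + 0 = -1 -> consistent with the record
step 4: push 7: top = 7 -> confirmed correct
step 5: push 7: top = 7 -> matches
step 6: 7 + 7 = 14 -> no discrepancy
step 7: push -8: top = -8 -> consistent with the record
step 8: push 6: top = 6 -> same as recorded
step 9: -8 * 6 = -48 -> confirmed correct
step 10: push 7: top = 7 -> checks out
step 11: push 1: top = 1 -> consistent with the record
step 12: push 7: top = 7 -> matches
step 13: 1 - 7 = -6 -> no discrepancy
step 14: push -1: top = -1 -> same as recorded
step 15: push -6: top = -6 -> verified
step 16: push 1: top = 1 -> consistent with the record
All steps check out; nothing to correct.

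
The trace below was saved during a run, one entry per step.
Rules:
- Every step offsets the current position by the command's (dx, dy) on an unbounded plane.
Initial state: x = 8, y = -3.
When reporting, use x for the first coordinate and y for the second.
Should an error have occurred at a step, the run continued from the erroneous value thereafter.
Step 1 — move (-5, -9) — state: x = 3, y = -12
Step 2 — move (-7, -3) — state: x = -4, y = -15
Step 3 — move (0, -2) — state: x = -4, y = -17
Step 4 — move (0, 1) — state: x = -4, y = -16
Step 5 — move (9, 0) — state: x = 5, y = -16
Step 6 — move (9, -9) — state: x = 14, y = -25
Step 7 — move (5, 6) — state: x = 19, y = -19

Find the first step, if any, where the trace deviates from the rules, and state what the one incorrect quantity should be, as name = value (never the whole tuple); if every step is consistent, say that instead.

Recomputing the run from the initial state:
step 1: x = 3, y = -12
step 2: x = -4, y = -15
step 3: x = -4, y = -17
step 4: x = -4, y = -16
step 5: x = 5, y = -16
step 6: x = 14, y = -25
step 7: x = 19, y = -19
This matches the trace at every step.

no error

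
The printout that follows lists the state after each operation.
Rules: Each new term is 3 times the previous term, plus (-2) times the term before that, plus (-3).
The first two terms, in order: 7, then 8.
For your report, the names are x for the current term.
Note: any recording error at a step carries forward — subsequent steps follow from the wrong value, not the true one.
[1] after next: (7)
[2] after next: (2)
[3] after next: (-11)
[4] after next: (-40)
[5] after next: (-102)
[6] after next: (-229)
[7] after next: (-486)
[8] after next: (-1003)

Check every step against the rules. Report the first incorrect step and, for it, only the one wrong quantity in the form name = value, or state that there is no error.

step 5, x = -101

Step 1: x = 3*(8) + (-2)*(7) + (-3) = 7 — same as recorded.
Step 2: x = 3*(7) + (-2)*(8) + (-3) = 2 — confirmed correct.
Step 3: x = 3*(2) + (-2)*(7) + (-3) = -11 — checks out.
Step 4: x = 3*(-11) + (-2)*(2) + (-3) = -40 — verified.
Step 5: x = 3*(-40) + (-2)*(-11) + (-3) = -101 — this is not what the printout shows.
So the first discrepancy is step 5, where the right value is x = -101.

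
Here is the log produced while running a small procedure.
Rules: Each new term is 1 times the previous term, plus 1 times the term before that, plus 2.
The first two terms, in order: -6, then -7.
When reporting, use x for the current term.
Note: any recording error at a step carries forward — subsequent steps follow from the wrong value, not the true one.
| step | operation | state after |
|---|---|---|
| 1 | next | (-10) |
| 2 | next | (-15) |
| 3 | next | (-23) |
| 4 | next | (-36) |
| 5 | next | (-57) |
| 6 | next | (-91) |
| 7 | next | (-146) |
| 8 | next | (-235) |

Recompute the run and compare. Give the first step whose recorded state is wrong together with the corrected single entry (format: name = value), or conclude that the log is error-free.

step 1, x = -11

Recomputing the run from the initial state:
step 1: x = -11
step 2: x = -16
step 3: x = -25
step 4: x = -39
step 5: x = -62
step 6: x = -99
step 7: x = -159
step 8: x = -256
The first disagreement with the log is at step 1, where the value should be x = -11.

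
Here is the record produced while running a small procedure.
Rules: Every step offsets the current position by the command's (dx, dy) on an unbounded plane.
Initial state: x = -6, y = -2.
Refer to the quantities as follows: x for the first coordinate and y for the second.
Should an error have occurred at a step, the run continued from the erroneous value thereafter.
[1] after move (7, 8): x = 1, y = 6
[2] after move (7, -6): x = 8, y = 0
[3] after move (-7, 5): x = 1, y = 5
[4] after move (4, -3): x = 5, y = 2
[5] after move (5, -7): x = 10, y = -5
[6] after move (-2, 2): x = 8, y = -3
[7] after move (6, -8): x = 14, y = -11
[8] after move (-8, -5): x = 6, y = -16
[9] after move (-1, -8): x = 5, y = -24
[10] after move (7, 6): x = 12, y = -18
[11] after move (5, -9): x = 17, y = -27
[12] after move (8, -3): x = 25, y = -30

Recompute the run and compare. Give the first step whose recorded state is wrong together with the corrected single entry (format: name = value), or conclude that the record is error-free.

no error

1. x = -6 + (7) = 1, y = -2 + (8) = 6 (in agreement)
2. x = 1 + (7) = 8, y = 6 + (-6) = 0 (checks out)
3. x = 8 + (-7) = 1, y = 0 + (5) = 5 (in agreement)
4. x = 1 + (4) = 5, y = 5 + (-3) = 2 (matches)
5. x = 5 + (5) = 10, y = 2 + (-7) = -5 (checks out)
6. x = 10 + (-2) = 8, y = -5 + (2) = -3 (in agreement)
7. x = 8 + (6) = 14, y = -3 + (-8) = -11 (verified)
8. x = 14 + (-8) = 6, y = -11 + (-5) = -16 (checks out)
9. x = 6 + (-1) = 5, y = -16 + (-8) = -24 (same as recorded)
10. x = 5 + (7) = 12, y = -24 + (6) = -18 (consistent with the record)
11. x = 12 + (5) = 17, y = -18 + (-9) = -27 (same as recorded)
12. x = 17 + (8) = 25, y = -27 + (-3) = -30 (confirmed correct)
All steps check out; nothing to correct.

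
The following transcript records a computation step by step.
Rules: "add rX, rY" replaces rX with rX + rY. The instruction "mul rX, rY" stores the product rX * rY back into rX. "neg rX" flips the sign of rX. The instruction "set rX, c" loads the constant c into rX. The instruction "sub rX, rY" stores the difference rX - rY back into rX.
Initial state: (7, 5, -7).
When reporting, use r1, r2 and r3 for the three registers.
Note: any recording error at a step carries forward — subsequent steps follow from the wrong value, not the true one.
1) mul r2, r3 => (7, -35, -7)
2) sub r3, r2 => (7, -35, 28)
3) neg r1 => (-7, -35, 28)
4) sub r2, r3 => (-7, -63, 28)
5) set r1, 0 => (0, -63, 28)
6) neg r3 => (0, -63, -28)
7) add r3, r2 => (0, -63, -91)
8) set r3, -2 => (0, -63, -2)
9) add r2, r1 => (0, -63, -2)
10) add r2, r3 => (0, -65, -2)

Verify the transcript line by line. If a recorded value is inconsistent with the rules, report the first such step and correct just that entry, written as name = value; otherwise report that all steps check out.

no error

Recomputing the run from the initial state:
step 1: r1 = 7, r2 = -35, r3 = -7
step 2: r1 = 7, r2 = -35, r3 = 28
step 3: r1 = -7, r2 = -35, r3 = 28
step 4: r1 = -7, r2 = -63, r3 = 28
step 5: r1 = 0, r2 = -63, r3 = 28
step 6: r1 = 0, r2 = -63, r3 = -28
step 7: r1 = 0, r2 = -63, r3 = -91
step 8: r1 = 0, r2 = -63, r3 = -2
step 9: r1 = 0, r2 = -63, r3 = -2
step 10: r1 = 0, r2 = -65, r3 = -2
This matches the transcript at every step.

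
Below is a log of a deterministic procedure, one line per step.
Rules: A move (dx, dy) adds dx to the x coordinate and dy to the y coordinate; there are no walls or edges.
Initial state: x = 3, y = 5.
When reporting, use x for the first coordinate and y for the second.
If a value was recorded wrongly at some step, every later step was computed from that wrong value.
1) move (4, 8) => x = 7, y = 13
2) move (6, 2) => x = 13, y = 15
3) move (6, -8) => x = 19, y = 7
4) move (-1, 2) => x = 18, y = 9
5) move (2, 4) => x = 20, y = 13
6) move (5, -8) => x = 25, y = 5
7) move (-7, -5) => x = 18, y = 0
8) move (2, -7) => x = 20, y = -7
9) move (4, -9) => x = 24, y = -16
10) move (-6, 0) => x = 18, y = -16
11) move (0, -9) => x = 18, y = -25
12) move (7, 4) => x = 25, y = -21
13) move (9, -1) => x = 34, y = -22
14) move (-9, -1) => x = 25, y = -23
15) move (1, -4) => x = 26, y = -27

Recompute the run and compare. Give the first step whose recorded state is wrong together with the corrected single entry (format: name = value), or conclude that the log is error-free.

step 1: x = 3 + (4) = 7, y = 5 + (8) = 13 -> in agreement
step 2: x = 7 + (6) = 13, y = 13 + (2) = 15 -> confirmed correct
step 3: x = 13 + (6) = 19, y = 15 + (-8) = 7 -> no discrepancy
step 4: x = 19 + (-1) = 18, y = 7 + (2) = 9 -> in agreement
step 5: x = 18 + (2) = 20, y = 9 + (4) = 13 -> in agreement
step 6: x = 20 + (5) = 25, y = 13 + (-8) = 5 -> agrees with the log
step 7: x = 25 + (-7) = 18, y = 5 + (-5) = 0 -> confirmed correct
step 8: x = 18 + (2) = 20, y = 0 + (-7) = -7 -> no discrepancy
step 9: x = 20 + (4) = 24, y = -7 + (-9) = -16 -> no discrepancy
step 10: x = 24 + (-6) = 18, y = -16 + (0) = -16 -> confirmed correct
step 11: x = 18 + (0) = 18, y = -16 + (-9) = -25 -> checks out
step 12: x = 18 + (7) = 25, y = -25 + (4) = -21 -> agrees with the log
step 13: x = 25 + (9) = 34, y = -21 + (-1) = -22 -> checks out
step 14: x = 34 + (-9) = 25, y = -22 + (-1) = -23 -> consistent with the log
step 15: x = 25 + (1) = 26, y = -23 + (-4) = -27 -> confirmed correct
All steps check out; nothing to correct.

no error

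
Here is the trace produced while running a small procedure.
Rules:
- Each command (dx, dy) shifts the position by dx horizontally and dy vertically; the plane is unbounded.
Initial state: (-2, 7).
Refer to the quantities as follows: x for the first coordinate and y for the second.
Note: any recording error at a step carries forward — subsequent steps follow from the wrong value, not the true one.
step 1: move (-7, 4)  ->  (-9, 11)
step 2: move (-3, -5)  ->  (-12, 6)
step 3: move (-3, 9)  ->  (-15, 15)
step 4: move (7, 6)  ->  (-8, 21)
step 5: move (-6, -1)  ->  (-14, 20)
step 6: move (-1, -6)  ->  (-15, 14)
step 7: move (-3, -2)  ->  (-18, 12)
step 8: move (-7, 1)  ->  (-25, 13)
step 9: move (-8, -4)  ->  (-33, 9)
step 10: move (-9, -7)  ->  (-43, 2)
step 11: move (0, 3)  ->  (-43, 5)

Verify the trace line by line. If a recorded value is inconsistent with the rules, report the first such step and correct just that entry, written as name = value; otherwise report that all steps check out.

step 1: x = -2 + (-7) = -9, y = 7 + (4) = 11 -> agrees with the trace
step 2: x = -9 + (-3) = -12, y = 11 + (-5) = 6 -> matches
step 3: x = -12 + (-3) = -15, y = 6 + (9) = 15 -> agrees with the trace
step 4: x = -15 + (7) = -8, y = 15 + (6) = 21 -> in agreement
step 5: x = -8 + (-6) = -14, y = 21 + (-1) = 20 -> no discrepancy
step 6: x = -14 + (-1) = -15, y = 20 + (-6) = 14 -> verified
step 7: x = -15 + (-3) = -18, y = 14 + (-2) = 12 -> matches
step 8: x = -18 + (-7) = -25, y = 12 + (1) = 13 -> confirmed correct
step 9: x = -25 + (-8) = -33, y = 13 + (-4) = 9 -> verified
step 10: x = -33 + (-9) = -42, y = 9 + (-7) = 2 -> the recorded entry deviates here
That makes step 10 the first incorrect line — x = -42 is what it should show.

step 10, x = -42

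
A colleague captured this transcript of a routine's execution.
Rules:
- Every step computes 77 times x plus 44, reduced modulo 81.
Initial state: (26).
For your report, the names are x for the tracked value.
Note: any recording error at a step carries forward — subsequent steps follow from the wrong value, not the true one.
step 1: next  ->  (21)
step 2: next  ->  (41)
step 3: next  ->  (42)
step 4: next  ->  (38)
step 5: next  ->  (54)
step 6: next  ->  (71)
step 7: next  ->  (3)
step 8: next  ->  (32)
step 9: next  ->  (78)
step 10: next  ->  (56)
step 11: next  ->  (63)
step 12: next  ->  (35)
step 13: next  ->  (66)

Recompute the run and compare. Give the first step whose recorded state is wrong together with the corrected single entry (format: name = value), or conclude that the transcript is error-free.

Step 1: x = (77*26 + 44) mod 81 = 21 — consistent with the transcript.
Step 2: x = (77*21 + 44) mod 81 = 41 — consistent with the transcript.
Step 3: x = (77*41 + 44) mod 81 = 42 — no discrepancy.
Step 4: x = (77*42 + 44) mod 81 = 38 — no discrepancy.
Step 5: x = (77*38 + 44) mod 81 = 54 — checks out.
Step 6: x = (77*54 + 44) mod 81 = 71 — no discrepancy.
Step 7: x = (77*71 + 44) mod 81 = 3 — matches.
Step 8: x = (77*3 + 44) mod 81 = 32 — no discrepancy.
Step 9: x = (77*32 + 44) mod 81 = 78 — consistent with the transcript.
Step 10: x = (77*78 + 44) mod 81 = 56 — matches.
Step 11: x = (77*56 + 44) mod 81 = 63 — confirmed correct.
Step 12: x = (77*63 + 44) mod 81 = 35 — exactly as logged.
Step 13: x = (77*35 + 44) mod 81 = 66 — same as recorded.
All steps check out; nothing to correct.

no error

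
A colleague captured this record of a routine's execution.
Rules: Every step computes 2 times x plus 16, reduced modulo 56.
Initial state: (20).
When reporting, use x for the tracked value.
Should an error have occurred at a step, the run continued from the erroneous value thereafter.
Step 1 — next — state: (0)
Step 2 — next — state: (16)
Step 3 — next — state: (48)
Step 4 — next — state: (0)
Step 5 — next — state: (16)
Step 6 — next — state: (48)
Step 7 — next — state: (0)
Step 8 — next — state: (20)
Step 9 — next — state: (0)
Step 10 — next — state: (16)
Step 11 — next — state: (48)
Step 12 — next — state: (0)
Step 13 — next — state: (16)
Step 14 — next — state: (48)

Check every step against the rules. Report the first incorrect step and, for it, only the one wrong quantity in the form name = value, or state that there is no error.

1. x = (2*20 + 16) mod 56 = 0 (consistent with the record)
2. x = (2*0 + 16) mod 56 = 16 (confirmed correct)
3. x = (2*16 + 16) mod 56 = 48 (same as recorded)
4. x = (2*48 + 16) mod 56 = 0 (consistent with the record)
5. x = (2*0 + 16) mod 56 = 16 (exactly as logged)
6. x = (2*16 + 16) mod 56 = 48 (checks out)
7. x = (2*48 + 16) mod 56 = 0 (same as recorded)
8. x = (2*0 + 16) mod 56 = 16 (a discrepancy with the record)
The earliest wrong entry is at step 8: it should read x = 16.

step 8, x = 16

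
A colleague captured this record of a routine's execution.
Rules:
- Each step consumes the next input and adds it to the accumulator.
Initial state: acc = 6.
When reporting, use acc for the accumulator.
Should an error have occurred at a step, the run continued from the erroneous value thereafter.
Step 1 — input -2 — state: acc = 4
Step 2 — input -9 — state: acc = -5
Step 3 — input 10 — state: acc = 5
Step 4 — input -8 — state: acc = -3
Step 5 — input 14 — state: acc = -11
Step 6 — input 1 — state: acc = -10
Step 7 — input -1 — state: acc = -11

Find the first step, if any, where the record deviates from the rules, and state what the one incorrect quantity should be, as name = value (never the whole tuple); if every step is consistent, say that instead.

Recomputing the run from the initial state:
step 1: acc = 4
step 2: acc = -5
step 3: acc = 5
step 4: acc = -3
step 5: acc = 11
step 6: acc = 12
step 7: acc = 11
The first disagreement with the record is at step 5, where the value should be acc = 11.

step 5, acc = 11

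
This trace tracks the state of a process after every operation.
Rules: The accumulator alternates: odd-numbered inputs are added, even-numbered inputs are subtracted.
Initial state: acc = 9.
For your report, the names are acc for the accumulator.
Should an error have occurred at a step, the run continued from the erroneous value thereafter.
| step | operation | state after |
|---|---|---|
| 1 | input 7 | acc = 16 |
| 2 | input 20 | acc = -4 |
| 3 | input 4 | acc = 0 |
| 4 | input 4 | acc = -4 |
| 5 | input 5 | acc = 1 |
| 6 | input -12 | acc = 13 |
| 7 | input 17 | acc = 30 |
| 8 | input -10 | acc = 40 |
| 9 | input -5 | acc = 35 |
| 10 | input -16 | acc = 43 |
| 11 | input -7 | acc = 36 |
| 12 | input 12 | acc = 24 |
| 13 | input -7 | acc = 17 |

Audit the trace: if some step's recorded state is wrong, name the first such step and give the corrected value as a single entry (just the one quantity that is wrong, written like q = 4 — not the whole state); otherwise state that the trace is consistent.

step 10, acc = 51

1. acc = 9 + 7 = 16 (verified)
2. acc = 16 - 20 = -4 (verified)
3. acc = -4 + 4 = 0 (verified)
4. acc = 0 - 4 = -4 (matches)
5. acc = -4 + 5 = 1 (verified)
6. acc = 1 - -12 = 13 (confirmed correct)
7. acc = 13 + 17 = 30 (verified)
8. acc = 30 - -10 = 40 (same as recorded)
9. acc = 40 + -5 = 35 (consistent with the trace)
10. acc = 35 - -16 = 51 (a discrepancy with the trace)
Step 10 is the first one off; corrected, acc = 51.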